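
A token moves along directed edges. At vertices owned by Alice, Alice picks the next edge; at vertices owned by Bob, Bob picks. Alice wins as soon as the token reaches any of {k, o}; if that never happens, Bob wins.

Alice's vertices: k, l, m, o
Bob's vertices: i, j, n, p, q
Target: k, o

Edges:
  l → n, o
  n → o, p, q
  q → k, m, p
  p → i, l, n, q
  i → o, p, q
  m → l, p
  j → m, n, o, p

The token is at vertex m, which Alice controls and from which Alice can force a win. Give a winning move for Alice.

l

A0 = {k, o}
A1: add {l} — l (Alice) has l→o.
A2: add {m} — m (Alice) has m→l.
A3 = A2; e.g. i (Bob) can still go to p. Fixed point.
From m, successor l is in the attractor (rank 1); the other successor p is not.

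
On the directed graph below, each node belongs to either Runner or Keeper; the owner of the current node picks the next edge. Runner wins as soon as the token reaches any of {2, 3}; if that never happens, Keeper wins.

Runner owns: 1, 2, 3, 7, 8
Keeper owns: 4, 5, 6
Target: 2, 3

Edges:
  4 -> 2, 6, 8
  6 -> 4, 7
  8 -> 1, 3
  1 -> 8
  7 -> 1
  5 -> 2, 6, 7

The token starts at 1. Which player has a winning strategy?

Runner

A0 = {2, 3}
A1: add {8} — 8 (Runner) has 8→3.
A2: add {1} — 1 (Runner) has 1→8.
1 ∈ A2, so Runner can force the target.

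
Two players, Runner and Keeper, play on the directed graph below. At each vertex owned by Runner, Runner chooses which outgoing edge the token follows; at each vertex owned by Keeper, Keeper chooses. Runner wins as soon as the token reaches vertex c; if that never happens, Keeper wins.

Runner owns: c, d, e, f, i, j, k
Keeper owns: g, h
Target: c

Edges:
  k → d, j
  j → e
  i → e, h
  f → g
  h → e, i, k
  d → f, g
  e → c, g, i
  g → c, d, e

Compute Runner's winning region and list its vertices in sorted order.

c, e, h, i, j, k

A0 = {c}
A1: add {e} — e (Runner) has e→c.
A2: add {i, j} — i (Runner) has i→e; j (Runner) has j→e.
A3: add {k} — k (Runner) has k→j.
A4: add {h} — h (Keeper): all of {e, i, k} already in.
A5 = A4; e.g. d (Runner) has no edge into A4. Fixed point.
Runner's winning region = {c, e, h, i, j, k}.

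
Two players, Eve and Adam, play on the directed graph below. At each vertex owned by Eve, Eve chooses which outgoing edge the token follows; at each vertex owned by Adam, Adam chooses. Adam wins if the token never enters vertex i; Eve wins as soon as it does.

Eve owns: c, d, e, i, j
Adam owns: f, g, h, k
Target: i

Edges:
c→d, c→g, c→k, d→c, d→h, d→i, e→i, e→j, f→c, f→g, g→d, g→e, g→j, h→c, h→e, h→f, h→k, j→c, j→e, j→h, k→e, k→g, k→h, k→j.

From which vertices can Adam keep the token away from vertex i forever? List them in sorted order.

h, k

A0 = {i}
A1: add {d, e} — d (Eve) has d→i; e (Eve) has e→i.
A2: add {c, j} — c (Eve) has c→d; j (Eve) has j→e.
A3: add {g} — g (Adam): all of {d, e, j} already in.
A4: add {f} — f (Adam): all of {c, g} already in.
A5 = A4; e.g. h (Adam) can still go to k. Fixed point.
Eve's attractor = {c, d, e, f, g, i, j}; Adam avoids the target exactly from the complement.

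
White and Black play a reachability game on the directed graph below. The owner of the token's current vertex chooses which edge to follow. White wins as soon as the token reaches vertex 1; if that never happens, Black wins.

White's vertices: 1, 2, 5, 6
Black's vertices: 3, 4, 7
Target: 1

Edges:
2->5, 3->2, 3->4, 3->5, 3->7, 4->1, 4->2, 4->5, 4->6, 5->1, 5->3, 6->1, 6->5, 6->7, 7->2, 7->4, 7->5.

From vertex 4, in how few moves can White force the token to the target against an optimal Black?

A0 = {1}
A1: add {5, 6} — 5 (White) has 5→1; 6 (White) has 6→1.
A2: add {2} — 2 (White) has 2→5.
A3: add {4} — 4 (Black): all of {1, 2, 5, 6} already in.
4 enters the attractor at level 3, so White can force the target in 3 moves from there.

3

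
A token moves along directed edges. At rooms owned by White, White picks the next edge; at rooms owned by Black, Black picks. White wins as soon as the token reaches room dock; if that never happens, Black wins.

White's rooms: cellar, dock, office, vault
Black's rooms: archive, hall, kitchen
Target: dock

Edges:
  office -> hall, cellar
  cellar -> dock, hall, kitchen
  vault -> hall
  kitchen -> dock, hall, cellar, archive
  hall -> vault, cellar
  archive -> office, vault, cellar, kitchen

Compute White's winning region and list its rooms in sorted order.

A0 = {dock}
A1: add {cellar} — cellar (White) has cellar→dock.
A2: add {office} — office (White) has office→cellar.
A3 = A2; e.g. vault (White) has no edge into A2. Fixed point.
White's winning region = {cellar, dock, office}.

cellar, dock, office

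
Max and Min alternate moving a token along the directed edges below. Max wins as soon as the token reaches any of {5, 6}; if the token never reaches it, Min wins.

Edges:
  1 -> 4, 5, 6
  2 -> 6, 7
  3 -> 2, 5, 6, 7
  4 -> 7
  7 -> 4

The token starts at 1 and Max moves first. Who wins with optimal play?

Max

Track states (vertex, player-to-move).
A0 = {(5,Max), (5,Min), (6,Max), (6,Min)}
A1: add {(1,Max), (2,Max), (3,Max)}.
(1,Max) ∈ A1 ⇒ Max forces the target.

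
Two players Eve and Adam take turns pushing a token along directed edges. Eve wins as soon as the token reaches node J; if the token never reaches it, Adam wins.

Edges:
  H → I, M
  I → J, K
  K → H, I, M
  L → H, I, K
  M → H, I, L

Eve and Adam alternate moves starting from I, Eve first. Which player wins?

Track states (vertex, player-to-move).
A0 = {(J,Eve), (J,Adam)}
A1: add {(I,Eve)}.
(I,Eve) ∈ A1 ⇒ Eve forces the target.

Eve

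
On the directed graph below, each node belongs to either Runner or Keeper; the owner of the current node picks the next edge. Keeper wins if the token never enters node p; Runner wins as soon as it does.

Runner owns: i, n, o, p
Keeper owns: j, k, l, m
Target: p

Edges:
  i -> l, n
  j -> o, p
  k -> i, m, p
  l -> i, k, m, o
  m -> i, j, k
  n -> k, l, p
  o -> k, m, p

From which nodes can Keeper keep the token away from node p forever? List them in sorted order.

A0 = {p}
A1: add {n, o} — n (Runner) has n→p; o (Runner) has o→p.
A2: add {i, j} — i (Runner) has i→n; j (Keeper): all of {o, p} already in.
A3 = A2; e.g. k (Keeper) can still go to m. Fixed point.
Runner's attractor = {i, j, n, o, p}; Keeper avoids the target exactly from the complement.

k, l, m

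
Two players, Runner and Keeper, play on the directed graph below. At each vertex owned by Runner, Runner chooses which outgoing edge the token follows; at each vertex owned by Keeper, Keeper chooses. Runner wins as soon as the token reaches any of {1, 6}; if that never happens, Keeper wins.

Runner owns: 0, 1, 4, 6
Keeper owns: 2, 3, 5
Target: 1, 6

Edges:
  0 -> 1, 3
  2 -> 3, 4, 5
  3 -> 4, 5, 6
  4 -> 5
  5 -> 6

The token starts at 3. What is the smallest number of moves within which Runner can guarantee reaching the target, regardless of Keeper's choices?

3

A0 = {1, 6}
A1: add {0, 5} — 0 (Runner) has 0→1; 5 (Keeper): all of {6} already in.
A2: add {4} — 4 (Runner) has 4→5.
A3: add {3} — 3 (Keeper): all of {4, 5, 6} already in.
3 enters the attractor at level 3, so Runner can force the target in 3 moves from there.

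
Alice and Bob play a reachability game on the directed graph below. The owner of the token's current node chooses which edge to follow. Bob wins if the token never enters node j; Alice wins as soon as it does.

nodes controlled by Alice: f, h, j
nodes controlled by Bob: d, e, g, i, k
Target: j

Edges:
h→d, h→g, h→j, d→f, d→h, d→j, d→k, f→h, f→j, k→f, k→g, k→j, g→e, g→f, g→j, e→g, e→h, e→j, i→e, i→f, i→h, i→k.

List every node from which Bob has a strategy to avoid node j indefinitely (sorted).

A0 = {j}
A1: add {f, h} — f (Alice) has f→j; h (Alice) has h→j.
A2 = A1; e.g. d (Bob) can still go to k. Fixed point.
Alice's attractor = {f, h, j}; Bob avoids the target exactly from the complement.

d, e, g, i, k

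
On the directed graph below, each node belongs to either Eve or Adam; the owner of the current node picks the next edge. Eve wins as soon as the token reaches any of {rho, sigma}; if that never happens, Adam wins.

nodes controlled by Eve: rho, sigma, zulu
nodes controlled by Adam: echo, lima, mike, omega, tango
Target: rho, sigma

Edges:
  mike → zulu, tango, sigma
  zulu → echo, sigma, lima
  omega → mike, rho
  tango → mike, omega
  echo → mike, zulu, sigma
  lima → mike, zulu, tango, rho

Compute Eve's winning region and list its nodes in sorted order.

rho, sigma, zulu

A0 = {rho, sigma}
A1: add {zulu} — zulu (Eve) has zulu→sigma.
A2 = A1; e.g. mike (Adam) can still go to tango. Fixed point.
Eve's winning region = {rho, sigma, zulu}.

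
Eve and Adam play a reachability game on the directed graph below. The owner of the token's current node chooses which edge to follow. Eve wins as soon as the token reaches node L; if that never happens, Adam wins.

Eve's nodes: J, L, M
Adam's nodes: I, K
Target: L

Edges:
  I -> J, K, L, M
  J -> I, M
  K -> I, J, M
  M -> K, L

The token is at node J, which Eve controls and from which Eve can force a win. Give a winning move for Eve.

M

A0 = {L}
A1: add {M} — M (Eve) has M→L.
A2: add {J} — J (Eve) has J→M.
A3 = A2; e.g. I (Adam) can still go to K. Fixed point.
From J, successor M is in the attractor (rank 1); the other successor I is not.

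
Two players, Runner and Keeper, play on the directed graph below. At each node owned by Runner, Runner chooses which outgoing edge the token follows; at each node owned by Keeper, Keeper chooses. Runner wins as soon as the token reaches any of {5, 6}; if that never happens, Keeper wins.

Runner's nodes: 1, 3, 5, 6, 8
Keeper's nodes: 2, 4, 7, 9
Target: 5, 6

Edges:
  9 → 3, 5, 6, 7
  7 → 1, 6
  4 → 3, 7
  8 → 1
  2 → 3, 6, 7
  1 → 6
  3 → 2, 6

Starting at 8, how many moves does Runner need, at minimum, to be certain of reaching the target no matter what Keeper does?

2

A0 = {5, 6}
A1: add {1, 3} — 1 (Runner) has 1→6; 3 (Runner) has 3→6.
A2: add {7, 8} — 7 (Keeper): all of {1, 6} already in; 8 (Runner) has 8→1.
8 enters the attractor at level 2, so Runner can force the target in 2 moves from there.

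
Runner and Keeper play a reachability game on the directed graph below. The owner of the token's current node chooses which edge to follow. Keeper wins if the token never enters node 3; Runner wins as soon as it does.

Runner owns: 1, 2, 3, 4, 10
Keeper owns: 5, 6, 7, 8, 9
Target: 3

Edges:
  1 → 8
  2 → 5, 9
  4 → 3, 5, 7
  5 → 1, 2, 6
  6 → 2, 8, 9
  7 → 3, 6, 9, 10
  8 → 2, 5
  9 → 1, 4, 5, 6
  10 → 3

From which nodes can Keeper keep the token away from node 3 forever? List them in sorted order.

1, 2, 5, 6, 7, 8, 9

A0 = {3}
A1: add {4, 10} — 4 (Runner) has 4→3; 10 (Runner) has 10→3.
A2 = A1; e.g. 1 (Runner) has no edge into A1. Fixed point.
Runner's attractor = {3, 4, 10}; Keeper avoids the target exactly from the complement.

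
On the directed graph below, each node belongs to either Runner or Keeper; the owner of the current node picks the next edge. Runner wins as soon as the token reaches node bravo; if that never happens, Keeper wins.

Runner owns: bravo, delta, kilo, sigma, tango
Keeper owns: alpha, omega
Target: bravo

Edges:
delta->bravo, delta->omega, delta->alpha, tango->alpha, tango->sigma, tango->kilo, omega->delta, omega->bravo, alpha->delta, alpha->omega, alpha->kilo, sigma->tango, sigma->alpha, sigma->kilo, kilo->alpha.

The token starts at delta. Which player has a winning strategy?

A0 = {bravo}
A1: add {delta} — delta (Runner) has delta→bravo.
delta ∈ A1, so Runner can force the target.

Runner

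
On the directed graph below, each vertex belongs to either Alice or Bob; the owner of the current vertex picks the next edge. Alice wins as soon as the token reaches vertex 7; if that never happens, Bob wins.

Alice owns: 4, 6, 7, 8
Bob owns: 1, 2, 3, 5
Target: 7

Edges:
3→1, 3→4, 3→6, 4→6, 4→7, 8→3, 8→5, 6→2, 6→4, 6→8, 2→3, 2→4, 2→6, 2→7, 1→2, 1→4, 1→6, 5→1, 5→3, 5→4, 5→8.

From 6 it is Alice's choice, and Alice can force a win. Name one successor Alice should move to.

A0 = {7}
A1: add {4} — 4 (Alice) has 4→7.
A2: add {6} — 6 (Alice) has 6→4.
A3 = A2; e.g. 1 (Bob) can still go to 2. Fixed point.
From 6, successor 4 is in the attractor (rank 1); the other successors 2, 8 are not.

4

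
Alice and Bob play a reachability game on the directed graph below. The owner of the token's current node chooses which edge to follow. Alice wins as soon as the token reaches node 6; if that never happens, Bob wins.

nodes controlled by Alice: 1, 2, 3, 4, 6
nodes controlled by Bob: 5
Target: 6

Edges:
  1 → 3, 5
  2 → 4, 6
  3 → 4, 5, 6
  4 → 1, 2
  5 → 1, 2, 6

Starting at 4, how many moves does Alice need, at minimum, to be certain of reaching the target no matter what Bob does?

2

A0 = {6}
A1: add {2, 3} — 2 (Alice) has 2→6; 3 (Alice) has 3→6.
A2: add {1, 4} — 1 (Alice) has 1→3; 4 (Alice) has 4→2.
4 enters the attractor at level 2, so Alice can force the target in 2 moves from there.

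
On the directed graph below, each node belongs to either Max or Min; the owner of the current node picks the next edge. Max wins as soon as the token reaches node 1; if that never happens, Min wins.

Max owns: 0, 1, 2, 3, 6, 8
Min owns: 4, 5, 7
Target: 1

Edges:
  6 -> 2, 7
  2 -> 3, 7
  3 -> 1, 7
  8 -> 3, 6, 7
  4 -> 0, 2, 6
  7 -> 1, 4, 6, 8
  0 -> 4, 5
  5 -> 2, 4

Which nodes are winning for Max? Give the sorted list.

1, 2, 3, 6, 8

A0 = {1}
A1: add {3} — 3 (Max) has 3→1.
A2: add {2, 8} — 2 (Max) has 2→3; 8 (Max) has 8→3.
A3: add {6} — 6 (Max) has 6→2.
A4 = A3; e.g. 0 (Max) has no edge into A3. Fixed point.
Max's winning region = {1, 2, 3, 6, 8}.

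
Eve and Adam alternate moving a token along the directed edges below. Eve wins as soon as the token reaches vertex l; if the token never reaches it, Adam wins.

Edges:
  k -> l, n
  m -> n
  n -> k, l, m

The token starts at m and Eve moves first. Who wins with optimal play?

Track states (vertex, player-to-move).
A0 = {(l,Eve), (l,Adam)}
A1: add {(k,Eve), (n,Eve)}.
A2: add {(k,Adam), (m,Adam)}.
A3 = A2; e.g. (m,Eve) stays out. (m,Eve) never enters ⇒ Adam avoids the target.

Adam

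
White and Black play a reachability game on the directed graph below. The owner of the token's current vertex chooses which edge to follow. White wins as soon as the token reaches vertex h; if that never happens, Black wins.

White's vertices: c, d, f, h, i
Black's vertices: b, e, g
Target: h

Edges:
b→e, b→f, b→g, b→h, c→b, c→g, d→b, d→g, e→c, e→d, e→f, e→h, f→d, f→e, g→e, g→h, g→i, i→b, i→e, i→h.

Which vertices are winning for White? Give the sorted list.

A0 = {h}
A1: add {i} — i (White) has i→h.
A2 = A1; e.g. b (Black) can still go to e. Fixed point.
White's winning region = {h, i}.

h, i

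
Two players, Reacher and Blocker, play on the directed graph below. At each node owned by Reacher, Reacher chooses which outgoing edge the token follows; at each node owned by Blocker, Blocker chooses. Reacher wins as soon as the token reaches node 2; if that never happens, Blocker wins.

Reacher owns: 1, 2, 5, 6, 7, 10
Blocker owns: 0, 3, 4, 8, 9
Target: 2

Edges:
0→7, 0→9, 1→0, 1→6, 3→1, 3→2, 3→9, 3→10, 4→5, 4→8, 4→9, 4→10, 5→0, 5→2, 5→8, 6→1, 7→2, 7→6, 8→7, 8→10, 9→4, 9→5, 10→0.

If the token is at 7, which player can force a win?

A0 = {2}
A1: add {5, 7} — 5 (Reacher) has 5→2; 7 (Reacher) has 7→2.
A2 = A1; e.g. 0 (Blocker) can still go to 9. Fixed point.
7 ∈ A1, so Reacher can force the target.

Reacher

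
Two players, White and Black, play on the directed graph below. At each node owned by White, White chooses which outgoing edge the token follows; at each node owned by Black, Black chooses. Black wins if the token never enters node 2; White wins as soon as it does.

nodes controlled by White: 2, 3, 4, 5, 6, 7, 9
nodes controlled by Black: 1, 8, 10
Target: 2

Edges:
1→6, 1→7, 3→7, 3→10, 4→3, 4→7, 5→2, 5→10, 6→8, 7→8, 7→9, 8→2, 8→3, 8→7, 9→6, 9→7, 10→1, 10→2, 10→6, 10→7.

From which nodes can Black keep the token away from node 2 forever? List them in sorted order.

A0 = {2}
A1: add {5} — 5 (White) has 5→2.
A2 = A1; e.g. 1 (Black) can still go to 6. Fixed point.
White's attractor = {2, 5}; Black avoids the target exactly from the complement.

1, 3, 4, 6, 7, 8, 9, 10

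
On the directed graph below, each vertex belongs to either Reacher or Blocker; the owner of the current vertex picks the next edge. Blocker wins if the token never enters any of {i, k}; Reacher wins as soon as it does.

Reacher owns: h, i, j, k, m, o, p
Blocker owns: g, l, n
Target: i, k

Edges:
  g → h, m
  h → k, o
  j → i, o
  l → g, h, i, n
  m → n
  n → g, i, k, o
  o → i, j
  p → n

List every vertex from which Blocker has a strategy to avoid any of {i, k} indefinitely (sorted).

g, l, m, n, p

A0 = {i, k}
A1: add {h, j, o} — h (Reacher) has h→k; j (Reacher) has j→i; o (Reacher) has o→i.
A2 = A1; e.g. g (Blocker) can still go to m. Fixed point.
Reacher's attractor = {h, i, j, k, o}; Blocker avoids the target exactly from the complement.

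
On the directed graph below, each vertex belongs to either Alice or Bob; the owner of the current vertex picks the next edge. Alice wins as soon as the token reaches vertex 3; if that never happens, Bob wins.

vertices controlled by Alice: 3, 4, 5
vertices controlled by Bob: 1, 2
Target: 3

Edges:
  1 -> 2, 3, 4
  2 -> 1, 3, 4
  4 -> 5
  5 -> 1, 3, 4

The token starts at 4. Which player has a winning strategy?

Alice

A0 = {3}
A1: add {5} — 5 (Alice) has 5→3.
A2: add {4} — 4 (Alice) has 4→5.
A3 = A2; e.g. 1 (Bob) can still go to 2. Fixed point.
4 ∈ A2, so Alice can force the target.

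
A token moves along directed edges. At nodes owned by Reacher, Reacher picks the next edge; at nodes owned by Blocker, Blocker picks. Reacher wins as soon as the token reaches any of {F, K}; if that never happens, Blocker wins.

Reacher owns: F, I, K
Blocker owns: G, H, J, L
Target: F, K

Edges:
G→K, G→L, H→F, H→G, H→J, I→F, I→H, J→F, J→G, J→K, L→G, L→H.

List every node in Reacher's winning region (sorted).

F, I, K

A0 = {F, K}
A1: add {I} — I (Reacher) has I→F.
A2 = A1; e.g. G (Blocker) can still go to L. Fixed point.
Reacher's winning region = {F, I, K}.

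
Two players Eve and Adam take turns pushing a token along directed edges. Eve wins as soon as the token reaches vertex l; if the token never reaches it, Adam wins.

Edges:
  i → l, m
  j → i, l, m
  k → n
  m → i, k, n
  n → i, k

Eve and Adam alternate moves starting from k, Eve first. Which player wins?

Track states (vertex, player-to-move).
A0 = {(l,Eve), (l,Adam)}
A1: add {(i,Eve), (j,Eve)}.
A2 = A1; e.g. (i,Adam) stays out. (k,Eve) never enters ⇒ Adam avoids the target.

Adam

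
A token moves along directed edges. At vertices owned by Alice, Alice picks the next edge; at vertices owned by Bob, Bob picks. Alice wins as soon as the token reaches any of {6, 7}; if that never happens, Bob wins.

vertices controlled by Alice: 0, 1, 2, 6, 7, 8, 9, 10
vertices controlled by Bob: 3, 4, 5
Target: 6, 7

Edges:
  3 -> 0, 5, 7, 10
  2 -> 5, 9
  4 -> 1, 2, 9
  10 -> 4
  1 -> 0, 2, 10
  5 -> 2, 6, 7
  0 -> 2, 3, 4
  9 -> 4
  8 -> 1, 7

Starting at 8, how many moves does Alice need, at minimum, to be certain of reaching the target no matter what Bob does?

1

A0 = {6, 7}
A1: add {8} — 8 (Alice) has 8→7.
A2 = A1; e.g. 0 (Alice) has no edge into A1. Fixed point.
8 enters the attractor at level 1, so Alice can force the target in 1 move from there.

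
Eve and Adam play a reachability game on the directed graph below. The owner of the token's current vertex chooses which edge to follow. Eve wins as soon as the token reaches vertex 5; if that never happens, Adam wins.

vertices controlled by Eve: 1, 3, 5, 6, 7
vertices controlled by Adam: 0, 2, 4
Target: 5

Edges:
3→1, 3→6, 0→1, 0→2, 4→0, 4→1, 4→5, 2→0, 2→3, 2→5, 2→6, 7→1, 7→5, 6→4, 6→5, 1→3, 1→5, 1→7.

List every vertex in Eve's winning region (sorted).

1, 3, 5, 6, 7

A0 = {5}
A1: add {1, 6, 7} — 1 (Eve) has 1→5; 6 (Eve) has 6→5; 7 (Eve) has 7→5.
A2: add {3} — 3 (Eve) has 3→1.
A3 = A2; e.g. 0 (Adam) can still go to 2. Fixed point.
Eve's winning region = {1, 3, 5, 6, 7}.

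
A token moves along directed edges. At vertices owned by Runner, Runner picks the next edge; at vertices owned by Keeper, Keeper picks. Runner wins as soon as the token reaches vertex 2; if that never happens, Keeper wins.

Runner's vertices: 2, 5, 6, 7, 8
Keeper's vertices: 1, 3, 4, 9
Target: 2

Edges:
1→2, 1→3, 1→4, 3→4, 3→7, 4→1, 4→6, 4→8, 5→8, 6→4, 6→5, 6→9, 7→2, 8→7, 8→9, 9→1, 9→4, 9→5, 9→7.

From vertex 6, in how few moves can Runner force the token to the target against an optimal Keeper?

4

A0 = {2}
A1: add {7} — 7 (Runner) has 7→2.
A2: add {8} — 8 (Runner) has 8→7.
A3: add {5} — 5 (Runner) has 5→8.
A4: add {6} — 6 (Runner) has 6→5.
A5 = A4; e.g. 1 (Keeper) can still go to 3. Fixed point.
6 enters the attractor at level 4, so Runner can force the target in 4 moves from there.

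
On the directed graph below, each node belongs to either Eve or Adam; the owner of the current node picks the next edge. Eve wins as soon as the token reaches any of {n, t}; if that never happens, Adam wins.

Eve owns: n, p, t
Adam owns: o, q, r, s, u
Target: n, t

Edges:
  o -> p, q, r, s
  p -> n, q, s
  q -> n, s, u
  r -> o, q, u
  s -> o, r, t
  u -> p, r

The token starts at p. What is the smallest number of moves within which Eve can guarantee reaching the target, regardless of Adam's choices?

1

A0 = {n, t}
A1: add {p} — p (Eve) has p→n.
A2 = A1; e.g. o (Adam) can still go to q. Fixed point.
p enters the attractor at level 1, so Eve can force the target in 1 move from there.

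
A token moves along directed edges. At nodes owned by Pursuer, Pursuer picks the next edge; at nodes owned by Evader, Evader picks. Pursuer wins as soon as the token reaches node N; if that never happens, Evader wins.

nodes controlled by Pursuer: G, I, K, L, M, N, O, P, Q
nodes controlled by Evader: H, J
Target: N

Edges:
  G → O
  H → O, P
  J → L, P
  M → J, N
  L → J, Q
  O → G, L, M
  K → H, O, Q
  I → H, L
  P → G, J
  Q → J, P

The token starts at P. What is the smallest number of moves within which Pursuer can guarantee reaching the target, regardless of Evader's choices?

4

A0 = {N}
A1: add {M} — M (Pursuer) has M→N.
A2: add {O} — O (Pursuer) has O→M.
A3: add {G, K} — G (Pursuer) has G→O; K (Pursuer) has K→O.
A4: add {P} — P (Pursuer) has P→G.
P enters the attractor at level 4, so Pursuer can force the target in 4 moves from there.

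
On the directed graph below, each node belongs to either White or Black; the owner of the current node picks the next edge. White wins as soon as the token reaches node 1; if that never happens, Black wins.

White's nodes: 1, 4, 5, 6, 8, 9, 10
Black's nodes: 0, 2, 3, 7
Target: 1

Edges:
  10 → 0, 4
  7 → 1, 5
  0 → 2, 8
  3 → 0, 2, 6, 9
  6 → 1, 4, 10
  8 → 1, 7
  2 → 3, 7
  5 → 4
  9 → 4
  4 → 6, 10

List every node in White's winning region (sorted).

A0 = {1}
A1: add {6, 8} — 6 (White) has 6→1; 8 (White) has 8→1.
A2: add {4} — 4 (White) has 4→6.
A3: add {5, 9, 10} — 5 (White) has 5→4; 9 (White) has 9→4; 10 (White) has 10→4.
A4: add {7} — 7 (Black): all of {1, 5} already in.
A5 = A4; e.g. 0 (Black) can still go to 2. Fixed point.
White's winning region = {1, 4, 5, 6, 7, 8, 9, 10}.

1, 4, 5, 6, 7, 8, 9, 10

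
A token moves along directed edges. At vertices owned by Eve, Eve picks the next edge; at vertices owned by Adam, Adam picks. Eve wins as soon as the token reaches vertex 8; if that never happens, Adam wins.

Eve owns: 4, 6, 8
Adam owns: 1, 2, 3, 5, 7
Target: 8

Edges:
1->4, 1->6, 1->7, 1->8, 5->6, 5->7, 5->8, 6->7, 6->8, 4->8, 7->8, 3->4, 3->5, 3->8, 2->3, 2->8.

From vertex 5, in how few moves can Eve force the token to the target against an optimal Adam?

A0 = {8}
A1: add {4, 6, 7} — 4 (Eve) has 4→8; 6 (Eve) has 6→8; 7 (Adam): all of {8} already in.
A2: add {1, 5} — 1 (Adam): all of {4, 6, 7, 8} already in; 5 (Adam): all of {6, 7, 8} already in.
5 enters the attractor at level 2, so Eve can force the target in 2 moves from there.

2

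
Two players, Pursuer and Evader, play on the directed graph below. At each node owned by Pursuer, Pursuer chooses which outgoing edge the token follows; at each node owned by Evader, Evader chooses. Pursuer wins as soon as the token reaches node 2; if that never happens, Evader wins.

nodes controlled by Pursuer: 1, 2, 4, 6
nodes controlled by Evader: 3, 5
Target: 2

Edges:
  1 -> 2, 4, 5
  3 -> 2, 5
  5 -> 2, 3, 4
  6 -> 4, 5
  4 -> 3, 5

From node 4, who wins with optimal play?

A0 = {2}
A1: add {1} — 1 (Pursuer) has 1→2.
A2 = A1; e.g. 3 (Evader) can still go to 5. Fixed point.
4 never enters the attractor, so Evader can avoid the target forever.

Evader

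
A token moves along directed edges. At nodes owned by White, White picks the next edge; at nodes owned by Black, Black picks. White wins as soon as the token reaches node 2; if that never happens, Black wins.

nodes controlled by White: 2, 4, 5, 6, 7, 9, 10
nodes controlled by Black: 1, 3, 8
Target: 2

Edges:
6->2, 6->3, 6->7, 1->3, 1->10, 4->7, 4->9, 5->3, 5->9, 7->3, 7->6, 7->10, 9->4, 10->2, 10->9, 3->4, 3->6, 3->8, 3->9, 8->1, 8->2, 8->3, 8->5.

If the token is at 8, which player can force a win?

Black

A0 = {2}
A1: add {6, 10} — 6 (White) has 6→2; 10 (White) has 10→2.
A2: add {7} — 7 (White) has 7→6.
A3: add {4} — 4 (White) has 4→7.
A4: add {9} — 9 (White) has 9→4.
A5: add {5} — 5 (White) has 5→9.
A6 = A5; e.g. 1 (Black) can still go to 3. Fixed point.
8 never enters the attractor, so Black can avoid the target forever.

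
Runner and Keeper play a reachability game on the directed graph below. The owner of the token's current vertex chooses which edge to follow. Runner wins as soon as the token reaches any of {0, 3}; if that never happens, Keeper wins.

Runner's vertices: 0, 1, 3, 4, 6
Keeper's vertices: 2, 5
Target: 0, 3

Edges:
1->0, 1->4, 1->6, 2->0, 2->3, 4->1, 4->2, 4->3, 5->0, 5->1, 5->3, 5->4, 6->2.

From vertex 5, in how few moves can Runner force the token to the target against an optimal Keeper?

2

A0 = {0, 3}
A1: add {1, 2, 4} — 1 (Runner) has 1→0; 2 (Keeper): all of {0, 3} already in; 4 (Runner) has 4→3.
A2: add {5, 6} — 5 (Keeper): all of {0, 1, 3, 4} already in; 6 (Runner) has 6→2.
A2 = all vertices. Fixed point.
5 enters the attractor at level 2, so Runner can force the target in 2 moves from there.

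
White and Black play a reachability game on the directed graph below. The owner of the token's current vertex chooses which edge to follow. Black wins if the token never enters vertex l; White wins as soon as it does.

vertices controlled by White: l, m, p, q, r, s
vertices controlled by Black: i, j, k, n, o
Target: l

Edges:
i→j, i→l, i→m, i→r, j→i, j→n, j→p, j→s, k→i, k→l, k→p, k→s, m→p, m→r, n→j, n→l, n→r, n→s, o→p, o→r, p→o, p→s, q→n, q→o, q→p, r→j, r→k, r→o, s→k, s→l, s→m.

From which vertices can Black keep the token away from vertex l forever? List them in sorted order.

A0 = {l}
A1: add {s} — s (White) has s→l.
A2: add {p} — p (White) has p→s.
A3: add {m, q} — m (White) has m→p; q (White) has q→p.
A4 = A3; e.g. i (Black) can still go to j. Fixed point.
White's attractor = {l, m, p, q, s}; Black avoids the target exactly from the complement.

i, j, k, n, o, r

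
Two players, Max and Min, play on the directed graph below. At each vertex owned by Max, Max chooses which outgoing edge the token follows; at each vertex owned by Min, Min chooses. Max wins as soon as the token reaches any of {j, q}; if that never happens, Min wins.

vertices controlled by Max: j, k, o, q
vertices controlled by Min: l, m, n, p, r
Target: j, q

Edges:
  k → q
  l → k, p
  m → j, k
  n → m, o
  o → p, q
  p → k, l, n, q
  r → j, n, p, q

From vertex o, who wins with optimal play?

A0 = {j, q}
A1: add {k, o} — k (Max) has k→q; o (Max) has o→q.
o ∈ A1, so Max can force the target.

Max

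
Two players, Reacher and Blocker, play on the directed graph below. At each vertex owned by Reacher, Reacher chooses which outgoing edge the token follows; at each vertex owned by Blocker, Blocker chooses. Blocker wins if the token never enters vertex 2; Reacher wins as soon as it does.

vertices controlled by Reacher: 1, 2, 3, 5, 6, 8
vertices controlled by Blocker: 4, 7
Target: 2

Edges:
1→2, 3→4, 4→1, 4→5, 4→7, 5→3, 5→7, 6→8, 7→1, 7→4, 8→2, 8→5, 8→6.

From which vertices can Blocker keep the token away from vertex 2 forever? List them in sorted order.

3, 4, 5, 7

A0 = {2}
A1: add {1, 8} — 1 (Reacher) has 1→2; 8 (Reacher) has 8→2.
A2: add {6} — 6 (Reacher) has 6→8.
A3 = A2; e.g. 3 (Reacher) has no edge into A2. Fixed point.
Reacher's attractor = {1, 2, 6, 8}; Blocker avoids the target exactly from the complement.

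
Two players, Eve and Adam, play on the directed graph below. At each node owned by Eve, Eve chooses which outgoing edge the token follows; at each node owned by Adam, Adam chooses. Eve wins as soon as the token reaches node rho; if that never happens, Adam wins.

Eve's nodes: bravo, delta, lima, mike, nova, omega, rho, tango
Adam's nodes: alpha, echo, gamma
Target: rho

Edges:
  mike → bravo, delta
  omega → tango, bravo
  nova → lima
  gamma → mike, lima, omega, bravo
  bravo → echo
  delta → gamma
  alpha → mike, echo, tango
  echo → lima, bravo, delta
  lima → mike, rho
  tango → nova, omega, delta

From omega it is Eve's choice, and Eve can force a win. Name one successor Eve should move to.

tango

A0 = {rho}
A1: add {lima} — lima (Eve) has lima→rho.
A2: add {nova} — nova (Eve) has nova→lima.
A3: add {tango} — tango (Eve) has tango→nova.
A4: add {omega} — omega (Eve) has omega→tango.
A5 = A4; e.g. mike (Eve) has no edge into A4. Fixed point.
From omega, successor tango is in the attractor (rank 3); the other successor bravo is not.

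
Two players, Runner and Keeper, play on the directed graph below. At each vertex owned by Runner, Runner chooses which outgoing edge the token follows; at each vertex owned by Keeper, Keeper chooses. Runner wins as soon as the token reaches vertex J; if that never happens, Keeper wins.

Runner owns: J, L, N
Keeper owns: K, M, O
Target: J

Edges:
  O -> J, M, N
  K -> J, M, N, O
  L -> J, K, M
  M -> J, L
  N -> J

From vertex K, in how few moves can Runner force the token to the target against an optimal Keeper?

4

A0 = {J}
A1: add {L, N} — L (Runner) has L→J; N (Runner) has N→J.
A2: add {M} — M (Keeper): all of {J, L} already in.
A3: add {O} — O (Keeper): all of {J, M, N} already in.
A4: add {K} — K (Keeper): all of {J, M, N, O} already in.
A4 = all vertices. Fixed point.
K enters the attractor at level 4, so Runner can force the target in 4 moves from there.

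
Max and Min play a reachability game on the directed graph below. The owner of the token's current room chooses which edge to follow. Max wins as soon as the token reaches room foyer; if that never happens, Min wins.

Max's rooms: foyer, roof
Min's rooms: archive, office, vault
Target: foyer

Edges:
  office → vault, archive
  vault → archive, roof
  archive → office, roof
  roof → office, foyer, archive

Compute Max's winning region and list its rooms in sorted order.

A0 = {foyer}
A1: add {roof} — roof (Max) has roof→foyer.
A2 = A1; e.g. office (Min) can still go to vault. Fixed point.
Max's winning region = {foyer, roof}.

foyer, roof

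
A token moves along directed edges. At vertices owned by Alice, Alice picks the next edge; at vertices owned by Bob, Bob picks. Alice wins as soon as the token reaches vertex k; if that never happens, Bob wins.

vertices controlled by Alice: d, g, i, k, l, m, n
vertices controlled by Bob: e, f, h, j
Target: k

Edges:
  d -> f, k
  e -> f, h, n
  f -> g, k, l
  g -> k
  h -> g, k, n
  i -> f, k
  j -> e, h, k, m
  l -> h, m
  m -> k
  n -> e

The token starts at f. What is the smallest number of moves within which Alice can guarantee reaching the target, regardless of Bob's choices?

3

A0 = {k}
A1: add {d, g, i, m} — d (Alice) has d→k; g (Alice) has g→k; i (Alice) has i→k; m (Alice) has m→k.
A2: add {l} — l (Alice) has l→m.
A3: add {f} — f (Bob): all of {g, k, l} already in.
A4 = A3; e.g. e (Bob) can still go to h. Fixed point.
f enters the attractor at level 3, so Alice can force the target in 3 moves from there.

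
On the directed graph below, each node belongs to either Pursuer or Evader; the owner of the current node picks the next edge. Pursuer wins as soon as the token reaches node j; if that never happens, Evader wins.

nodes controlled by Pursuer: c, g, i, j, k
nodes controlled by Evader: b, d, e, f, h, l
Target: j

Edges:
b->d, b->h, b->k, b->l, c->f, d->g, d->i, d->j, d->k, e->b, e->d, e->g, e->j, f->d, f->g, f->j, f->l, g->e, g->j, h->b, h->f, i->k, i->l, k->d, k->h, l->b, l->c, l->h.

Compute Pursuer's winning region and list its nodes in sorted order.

A0 = {j}
A1: add {g} — g (Pursuer) has g→j.
A2 = A1; e.g. b (Evader) can still go to d. Fixed point.
Pursuer's winning region = {g, j}.

g, j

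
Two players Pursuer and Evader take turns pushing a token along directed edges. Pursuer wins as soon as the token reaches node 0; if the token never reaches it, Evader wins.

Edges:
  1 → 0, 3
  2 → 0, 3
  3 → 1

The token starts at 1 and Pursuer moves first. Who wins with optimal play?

Track states (vertex, player-to-move).
A0 = {(0,Pursuer), (0,Evader)}
A1: add {(1,Pursuer), (2,Pursuer)}.
(1,Pursuer) ∈ A1 ⇒ Pursuer forces the target.

Pursuer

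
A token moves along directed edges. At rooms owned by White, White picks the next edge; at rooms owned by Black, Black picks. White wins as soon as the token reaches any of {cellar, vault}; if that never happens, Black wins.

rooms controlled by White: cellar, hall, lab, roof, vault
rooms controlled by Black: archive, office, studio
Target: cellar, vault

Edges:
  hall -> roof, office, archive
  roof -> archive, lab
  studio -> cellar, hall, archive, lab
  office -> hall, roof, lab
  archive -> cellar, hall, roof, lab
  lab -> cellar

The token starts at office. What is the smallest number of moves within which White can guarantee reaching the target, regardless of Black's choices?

4

A0 = {cellar, vault}
A1: add {lab} — lab (White) has lab→cellar.
A2: add {roof} — roof (White) has roof→lab.
A3: add {hall} — hall (White) has hall→roof.
A4: add {archive, office} — office (Black): all of {hall, roof, lab} already in; archive (Black): all of {cellar, hall, roof, lab} already in.
office enters the attractor at level 4, so White can force the target in 4 moves from there.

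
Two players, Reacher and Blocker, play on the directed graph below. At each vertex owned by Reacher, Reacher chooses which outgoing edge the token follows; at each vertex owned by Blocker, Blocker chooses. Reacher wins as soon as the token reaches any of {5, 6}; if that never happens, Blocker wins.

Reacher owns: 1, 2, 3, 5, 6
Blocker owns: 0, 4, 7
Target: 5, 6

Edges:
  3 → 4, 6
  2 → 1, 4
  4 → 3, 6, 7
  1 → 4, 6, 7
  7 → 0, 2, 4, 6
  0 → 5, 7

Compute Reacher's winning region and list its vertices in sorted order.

A0 = {5, 6}
A1: add {1, 3} — 1 (Reacher) has 1→6; 3 (Reacher) has 3→6.
A2: add {2} — 2 (Reacher) has 2→1.
A3 = A2; e.g. 0 (Blocker) can still go to 7. Fixed point.
Reacher's winning region = {1, 2, 3, 5, 6}.

1, 2, 3, 5, 6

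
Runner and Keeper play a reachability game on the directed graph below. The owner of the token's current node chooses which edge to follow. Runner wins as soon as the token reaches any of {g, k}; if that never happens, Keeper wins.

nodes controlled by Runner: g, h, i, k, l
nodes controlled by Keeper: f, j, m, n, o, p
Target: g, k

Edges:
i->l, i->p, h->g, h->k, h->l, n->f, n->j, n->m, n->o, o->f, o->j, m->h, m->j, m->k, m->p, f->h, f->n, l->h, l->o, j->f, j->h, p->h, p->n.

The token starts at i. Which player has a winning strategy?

A0 = {g, k}
A1: add {h} — h (Runner) has h→g.
A2: add {l} — l (Runner) has l→h.
A3: add {i} — i (Runner) has i→l.
A4 = A3; e.g. f (Keeper) can still go to n. Fixed point.
i ∈ A3, so Runner can force the target.

Runner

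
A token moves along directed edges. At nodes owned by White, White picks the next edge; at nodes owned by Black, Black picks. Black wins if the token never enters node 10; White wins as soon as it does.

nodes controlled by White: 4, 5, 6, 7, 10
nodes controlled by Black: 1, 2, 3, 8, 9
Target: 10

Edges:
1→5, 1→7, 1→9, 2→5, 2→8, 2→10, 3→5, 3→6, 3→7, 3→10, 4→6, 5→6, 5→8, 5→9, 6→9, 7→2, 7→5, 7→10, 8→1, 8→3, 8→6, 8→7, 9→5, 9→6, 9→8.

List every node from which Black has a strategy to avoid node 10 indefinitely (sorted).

A0 = {10}
A1: add {7} — 7 (White) has 7→10.
A2 = A1; e.g. 1 (Black) can still go to 5. Fixed point.
White's attractor = {7, 10}; Black avoids the target exactly from the complement.

1, 2, 3, 4, 5, 6, 8, 9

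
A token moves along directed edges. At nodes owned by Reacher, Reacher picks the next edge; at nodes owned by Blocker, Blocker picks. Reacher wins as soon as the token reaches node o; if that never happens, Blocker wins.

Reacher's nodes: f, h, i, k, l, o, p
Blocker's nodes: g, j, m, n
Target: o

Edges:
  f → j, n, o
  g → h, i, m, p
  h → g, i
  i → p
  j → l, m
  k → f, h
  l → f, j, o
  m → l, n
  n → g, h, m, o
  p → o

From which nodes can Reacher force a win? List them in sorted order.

A0 = {o}
A1: add {f, l, p} — f (Reacher) has f→o; l (Reacher) has l→o; p (Reacher) has p→o.
A2: add {i, k} — i (Reacher) has i→p; k (Reacher) has k→f.
A3: add {h} — h (Reacher) has h→i.
A4 = A3; e.g. g (Blocker) can still go to m. Fixed point.
Reacher's winning region = {f, h, i, k, l, o, p}.

f, h, i, k, l, o, p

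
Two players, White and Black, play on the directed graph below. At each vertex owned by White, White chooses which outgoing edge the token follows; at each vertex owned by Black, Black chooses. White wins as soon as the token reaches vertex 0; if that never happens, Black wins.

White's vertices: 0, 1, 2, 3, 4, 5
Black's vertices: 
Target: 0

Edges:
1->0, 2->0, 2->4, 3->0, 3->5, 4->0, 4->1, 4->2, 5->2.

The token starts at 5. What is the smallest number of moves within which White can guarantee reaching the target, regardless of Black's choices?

2

A0 = {0}
A1: add {1, 2, 3, 4} — 1 (White) has 1→0; 2 (White) has 2→0; 3 (White) has 3→0; 4 (White) has 4→0.
A2: add {5} — 5 (White) has 5→2.
A2 = all vertices. Fixed point.
5 enters the attractor at level 2, so White can force the target in 2 moves from there.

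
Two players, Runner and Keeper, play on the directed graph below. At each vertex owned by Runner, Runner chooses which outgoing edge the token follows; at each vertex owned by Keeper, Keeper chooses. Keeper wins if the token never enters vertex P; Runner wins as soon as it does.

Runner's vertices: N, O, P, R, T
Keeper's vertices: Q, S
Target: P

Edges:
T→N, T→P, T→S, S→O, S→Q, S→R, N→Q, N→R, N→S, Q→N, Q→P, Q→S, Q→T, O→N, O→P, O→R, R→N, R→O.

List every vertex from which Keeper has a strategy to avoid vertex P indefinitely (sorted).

Q, S

A0 = {P}
A1: add {O, T} — O (Runner) has O→P; T (Runner) has T→P.
A2: add {R} — R (Runner) has R→O.
A3: add {N} — N (Runner) has N→R.
A4 = A3; e.g. Q (Keeper) can still go to S. Fixed point.
Runner's attractor = {N, O, P, R, T}; Keeper avoids the target exactly from the complement.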